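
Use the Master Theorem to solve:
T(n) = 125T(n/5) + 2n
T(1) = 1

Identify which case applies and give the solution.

a=125, b=5, f(n)=2n. log_5(125) = 3. Since c=1 < 3, Case 1 applies: T(n) = Θ(n^log_b(a)) = O(n^3).

Answer: O(n^3) - Case 1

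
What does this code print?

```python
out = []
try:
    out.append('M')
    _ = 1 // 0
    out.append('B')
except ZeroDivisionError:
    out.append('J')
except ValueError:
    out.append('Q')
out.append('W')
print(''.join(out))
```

Execution trace: 'M' (try body) → 'J' (except ZeroDivisionError) → 'W' (after the try/except). Output: MJW

Answer: MJW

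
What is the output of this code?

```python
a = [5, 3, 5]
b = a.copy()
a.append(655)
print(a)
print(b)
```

Key concept: list.copy() creates independent copy.
Step by step:
`a = [5, 3, 5]` → a = [5, 3, 5]
`b = a.copy()` → b = [5, 3, 5]
`a.append(655)` → a = [5, 3, 5, 655]
`print(a)` → prints [5, 3, 5, 655]
`print(b)` → prints [5, 3, 5]

Answer:
[5, 3, 5, 655]
[5, 3, 5]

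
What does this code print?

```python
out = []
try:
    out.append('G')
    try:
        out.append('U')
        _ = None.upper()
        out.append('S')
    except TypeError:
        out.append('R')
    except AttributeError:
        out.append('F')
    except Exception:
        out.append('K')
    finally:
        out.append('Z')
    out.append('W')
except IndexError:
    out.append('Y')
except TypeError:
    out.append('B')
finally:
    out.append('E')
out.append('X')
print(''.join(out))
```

Execution trace: 'G' (try body) → 'U' (inner try body) → 'F' (inner except AttributeError) → 'Z' (inner finally) → 'W' (try body, no exception) → 'E' (finally) → 'X' (after the try/except). Output: GUFZWEX

Answer: GUFZWEX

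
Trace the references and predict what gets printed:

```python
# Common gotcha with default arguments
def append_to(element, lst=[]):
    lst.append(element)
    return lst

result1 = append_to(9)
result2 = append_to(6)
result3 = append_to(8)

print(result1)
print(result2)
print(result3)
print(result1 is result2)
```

Key concept: mutable default argument gotcha.
Step by step:
`result1 = append_to(9)` → result1 = [9]
`result2 = append_to(6)` → result1 = [9, 6] (same object as result2); result2 = [9, 6] (same object as result1)
`result3 = append_to(8)` → result1 = [9, 6, 8] (same object as result2, result3); result2 = [9, 6, 8] (same object as result1, result3); result3 = [9, 6, 8] (same object as result1, result2)
`print(result1)` → prints [9, 6, 8]
`print(result2)` → prints [9, 6, 8]
`print(result3)` → prints [9, 6, 8]
`print(result1 is result2)` → prints True

Answer:
[9, 6, 8]
[9, 6, 8]
[9, 6, 8]
True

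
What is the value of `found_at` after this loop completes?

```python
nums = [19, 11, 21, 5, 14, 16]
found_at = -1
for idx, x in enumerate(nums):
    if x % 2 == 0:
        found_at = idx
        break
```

First even number index in [19, 11, 21, 5, 14, 16]
`found_at` takes the values: -1 → 4

Answer: 4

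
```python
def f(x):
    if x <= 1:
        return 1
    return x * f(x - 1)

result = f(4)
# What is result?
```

f(4) = 4 * 3 * 2 * 1 = 24

Answer: 24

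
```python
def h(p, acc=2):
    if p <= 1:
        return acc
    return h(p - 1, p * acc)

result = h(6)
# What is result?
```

Accumulator trace (n, acc): (6, 2) -> (5, 12) -> (4, 60) -> (3, 240) -> (2, 720) -> (1, 1440) -> return 1440

Answer: 1440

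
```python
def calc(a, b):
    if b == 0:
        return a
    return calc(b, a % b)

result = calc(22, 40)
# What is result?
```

calc(22, 40) -> calc(40, 22) -> calc(22, 18) -> calc(18, 4) -> calc(4, 2) -> calc(2, 0) -> 2

Answer: 2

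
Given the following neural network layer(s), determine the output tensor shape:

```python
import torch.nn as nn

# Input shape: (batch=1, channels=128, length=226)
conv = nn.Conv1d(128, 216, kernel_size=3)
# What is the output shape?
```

Input: (1, 128, 226) -> Output: (1, 216, 224)

Answer: (1, 216, 224)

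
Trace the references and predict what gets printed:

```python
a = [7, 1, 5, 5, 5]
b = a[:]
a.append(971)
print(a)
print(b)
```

Key concept: slice [:] creates copy.
Step by step:
`a = [7, 1, 5, 5, 5]` → a = [7, 1, 5, 5, 5]
`b = a[:]` → b = [7, 1, 5, 5, 5]
`a.append(971)` → a = [7, 1, 5, 5, 5, 971]
`print(a)` → prints [7, 1, 5, 5, 5, 971]
`print(b)` → prints [7, 1, 5, 5, 5]

Answer:
[7, 1, 5, 5, 5, 971]
[7, 1, 5, 5, 5]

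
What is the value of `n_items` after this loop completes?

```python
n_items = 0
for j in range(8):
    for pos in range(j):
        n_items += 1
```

Triangle number: 0+1+2+...+7
`n_items` takes the values: 0 → 1 → 2 → 3 → 4 → 5 → 6 → 7 → 8 → 9 → 10 → 11 → 12 → 13 → 14 → 15 → 16 → 17 → 18 → 19 → 20 → 21 → 22 → 23 → 24 → 25 → 26 → 27 → 28

Answer: 28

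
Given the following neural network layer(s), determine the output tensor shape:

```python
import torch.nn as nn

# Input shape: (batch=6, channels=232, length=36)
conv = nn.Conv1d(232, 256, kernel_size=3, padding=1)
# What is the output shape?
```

Input: (6, 232, 36) -> Output: (6, 256, 36)

Answer: (6, 256, 36)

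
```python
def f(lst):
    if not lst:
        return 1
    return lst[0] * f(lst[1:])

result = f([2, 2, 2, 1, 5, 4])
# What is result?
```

Product over [2, 2, 2, 1, 5, 4] = 2 * 2 * 2 * 1 * 5 * 4 = 160

Answer: 160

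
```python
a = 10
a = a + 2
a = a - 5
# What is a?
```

Trace:
`a = 10` → a = 10
`a = a + 2` → a = 12
`a = a - 5` → a = 7
So a = 7

Answer: 7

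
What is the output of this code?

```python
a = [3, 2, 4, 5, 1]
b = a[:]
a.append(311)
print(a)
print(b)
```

Key concept: slice [:] creates copy.
Step by step:
`a = [3, 2, 4, 5, 1]` → a = [3, 2, 4, 5, 1]
`b = a[:]` → b = [3, 2, 4, 5, 1]
`a.append(311)` → a = [3, 2, 4, 5, 1, 311]
`print(a)` → prints [3, 2, 4, 5, 1, 311]
`print(b)` → prints [3, 2, 4, 5, 1]

Answer:
[3, 2, 4, 5, 1, 311]
[3, 2, 4, 5, 1]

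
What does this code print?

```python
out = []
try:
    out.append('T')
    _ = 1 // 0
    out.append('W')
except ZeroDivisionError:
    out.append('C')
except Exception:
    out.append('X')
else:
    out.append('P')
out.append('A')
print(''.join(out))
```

Execution trace: 'T' (try body) → 'C' (except ZeroDivisionError) → 'A' (after the try/except). Output: TCA

Answer: TCA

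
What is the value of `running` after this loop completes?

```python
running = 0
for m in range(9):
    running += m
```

Sum of 0 to 8 = 36
`running` takes the values: 0 → 1 → 3 → 6 → 10 → 15 → 21 → 28 → 36

Answer: 36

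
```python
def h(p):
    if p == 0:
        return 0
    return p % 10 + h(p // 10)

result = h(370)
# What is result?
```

Sum of digits of 370: 0 + 7 + 3 = 10

Answer: 10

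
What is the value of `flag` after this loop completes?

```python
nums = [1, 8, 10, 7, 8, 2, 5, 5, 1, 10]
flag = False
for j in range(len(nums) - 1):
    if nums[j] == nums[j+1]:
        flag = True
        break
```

Check consecutive duplicates in [1, 8, 10, 7, 8, 2, 5, 5, 1, 10]
`flag` takes the values: False → True

Answer: True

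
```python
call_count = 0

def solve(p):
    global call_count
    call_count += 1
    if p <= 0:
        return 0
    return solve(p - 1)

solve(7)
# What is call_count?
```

Linear recursion stepping by 1: 8 calls from p=7 down to ≤0.

Answer: 8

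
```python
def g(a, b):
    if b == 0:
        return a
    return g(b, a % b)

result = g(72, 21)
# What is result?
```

g(72, 21) -> g(21, 9) -> g(9, 3) -> g(3, 0) -> 3

Answer: 3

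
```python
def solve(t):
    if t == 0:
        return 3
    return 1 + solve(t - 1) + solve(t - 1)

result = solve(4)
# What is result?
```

solve(t) = 1 + 2·solve(t-1), solve(0)=3. Closed form: (3+1)·2^4 - 1 = 63.

Answer: 63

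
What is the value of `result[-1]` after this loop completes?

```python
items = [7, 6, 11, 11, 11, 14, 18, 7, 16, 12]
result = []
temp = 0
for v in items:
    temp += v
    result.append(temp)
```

Cumulative sum ends at 113
`result` takes the values: [] → [7] → [7, 13] → [7, 13, 24] → [7, 13, 24, 35] → [7, 13, 24, 35, 46] → [7, 13, 24, 35, 46, 60] → [7, 13, 24, 35, 46, 60, 78] → [7, 13, 24, 35, 46, 60, 78, 85] → [7, 13, 24, 35, 46, 60, 78, 85, 101] → [7, 13, 24, 35, 46, 60, 78, 85, 101, 113]
So `result[-1]` = 113

Answer: 113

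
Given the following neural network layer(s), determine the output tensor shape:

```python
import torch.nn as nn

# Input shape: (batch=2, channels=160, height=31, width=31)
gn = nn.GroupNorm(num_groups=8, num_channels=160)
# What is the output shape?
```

Input: (2, 160, 31, 31) -> Output: (2, 160, 31, 31)

Answer: (2, 160, 31, 31)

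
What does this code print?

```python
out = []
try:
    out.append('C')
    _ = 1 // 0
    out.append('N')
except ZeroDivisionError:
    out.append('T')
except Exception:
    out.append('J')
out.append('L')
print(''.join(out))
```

Execution trace: 'C' (try body) → 'T' (except ZeroDivisionError) → 'L' (after the try/except). Output: CTL

Answer: CTL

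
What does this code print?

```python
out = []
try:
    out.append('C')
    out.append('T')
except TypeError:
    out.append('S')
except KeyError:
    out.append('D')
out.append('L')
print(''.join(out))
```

Execution trace: 'C' (try body) → 'T' (try body, no exception) → 'L' (after the try/except). Output: CTL

Answer: CTL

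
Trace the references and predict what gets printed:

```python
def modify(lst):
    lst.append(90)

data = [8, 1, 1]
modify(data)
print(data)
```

Key concept: function modifies passed list.
Step by step:
`data = [8, 1, 1]` → data = [8, 1, 1]
`modify(data)` → data = [8, 1, 1, 90]
`print(data)` → prints [8, 1, 1, 90]

Answer: [8, 1, 1, 90]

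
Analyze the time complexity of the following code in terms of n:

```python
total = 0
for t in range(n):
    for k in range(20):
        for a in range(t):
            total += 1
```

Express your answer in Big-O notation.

Each loop level contributes: n × 1 × n. Multiplying the contributions gives O(n^2).

Answer: O(n^2)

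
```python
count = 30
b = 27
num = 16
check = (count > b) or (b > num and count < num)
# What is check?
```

Trace:
`count = 30` → count = 30
`b = 27` → b = 27
`num = 16` → num = 16
`check = (count > b) or (b > num and count < num)` → check = True
So check = True

Answer: True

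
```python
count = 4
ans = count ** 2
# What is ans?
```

Trace:
`count = 4` → count = 4
`ans = count ** 2` → ans = 16
So ans = 16

Answer: 16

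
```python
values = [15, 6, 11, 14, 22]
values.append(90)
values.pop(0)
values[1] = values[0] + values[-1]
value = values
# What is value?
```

Trace:
`values = [15, 6, 11, 14, 22]` → values = [15, 6, 11, 14, 22]
`values.append(90)` → values = [15, 6, 11, 14, 22, 90]
`values.pop(0)` → values = [6, 11, 14, 22, 90]
`values[1] = values[0] + values[-1]` → values = [6, 96, 14, 22, 90]
`value = values` → value = [6, 96, 14, 22, 90]
So value = [6, 96, 14, 22, 90]

Answer: [6, 96, 14, 22, 90]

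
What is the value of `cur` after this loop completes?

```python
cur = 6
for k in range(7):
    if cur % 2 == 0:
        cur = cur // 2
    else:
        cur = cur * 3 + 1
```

Collatz-style transformation from 6
`cur` takes the values: 6 → 3 → 10 → 5 → 16 → 8 → 4 → 2

Answer: 2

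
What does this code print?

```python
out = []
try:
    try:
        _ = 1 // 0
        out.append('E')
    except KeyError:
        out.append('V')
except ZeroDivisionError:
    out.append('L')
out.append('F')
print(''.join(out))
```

Execution trace: 'L' (outer except ZeroDivisionError) → 'F' (after the try/except). Output: LF

Answer: LF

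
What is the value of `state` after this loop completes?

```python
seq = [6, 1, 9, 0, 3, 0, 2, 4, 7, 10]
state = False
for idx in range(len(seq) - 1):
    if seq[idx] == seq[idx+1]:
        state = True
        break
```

Check consecutive duplicates in [6, 1, 9, 0, 3, 0, 2, 4, 7, 10]
`state` takes the values: False

Answer: False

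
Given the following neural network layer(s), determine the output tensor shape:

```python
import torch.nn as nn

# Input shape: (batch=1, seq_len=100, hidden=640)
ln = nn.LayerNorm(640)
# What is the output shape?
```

Input: (1, 100, 640) -> Output: (1, 100, 640)

Answer: (1, 100, 640)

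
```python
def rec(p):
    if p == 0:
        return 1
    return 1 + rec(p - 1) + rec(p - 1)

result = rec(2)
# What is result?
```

rec(p) = 1 + 2·rec(p-1), rec(0)=1. Closed form: (1+1)·2^2 - 1 = 7.

Answer: 7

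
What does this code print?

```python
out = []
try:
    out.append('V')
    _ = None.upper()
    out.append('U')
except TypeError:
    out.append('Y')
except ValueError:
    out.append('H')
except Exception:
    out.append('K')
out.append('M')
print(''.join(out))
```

Execution trace: 'V' (try body) → 'K' (except Exception) → 'M' (after the try/except). Output: VKM

Answer: VKM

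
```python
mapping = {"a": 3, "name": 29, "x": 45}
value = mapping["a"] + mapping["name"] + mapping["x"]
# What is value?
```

Trace:
`mapping = {"a": 3, "name": 29, "x": 45}` → mapping = {'a': 3, 'name': 29, 'x': 45}
`value = mapping["a"] + mapping["name"] + mapping["x"]` → value = 77
So value = 77

Answer: 77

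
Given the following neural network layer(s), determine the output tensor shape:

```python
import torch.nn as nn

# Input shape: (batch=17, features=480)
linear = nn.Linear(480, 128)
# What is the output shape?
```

Input: (17, 480) -> Output: (17, 128)

Answer: (17, 128)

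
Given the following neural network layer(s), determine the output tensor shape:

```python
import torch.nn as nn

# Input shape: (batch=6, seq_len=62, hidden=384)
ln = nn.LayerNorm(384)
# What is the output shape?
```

Input: (6, 62, 384) -> Output: (6, 62, 384)

Answer: (6, 62, 384)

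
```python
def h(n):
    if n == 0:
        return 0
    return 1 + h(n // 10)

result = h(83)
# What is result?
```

Count of digits of 83: 2

Answer: 2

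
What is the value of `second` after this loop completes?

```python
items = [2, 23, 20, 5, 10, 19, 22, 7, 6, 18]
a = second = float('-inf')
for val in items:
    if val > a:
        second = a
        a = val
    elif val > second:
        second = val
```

Second largest (with repeats) in [2, 23, 20, 5, 10, 19, 22, 7, 6, 18]
`second` takes the values: -inf → 2 → 20 → 22

Answer: 22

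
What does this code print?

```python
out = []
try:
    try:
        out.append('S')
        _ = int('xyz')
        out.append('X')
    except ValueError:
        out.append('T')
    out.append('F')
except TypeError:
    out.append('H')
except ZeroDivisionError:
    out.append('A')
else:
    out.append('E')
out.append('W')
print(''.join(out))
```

Execution trace: 'S' (inner try body) → 'T' (inner except ValueError) → 'F' (try body, no exception) → 'E' (else) → 'W' (after the try/except). Output: STFEW

Answer: STFEW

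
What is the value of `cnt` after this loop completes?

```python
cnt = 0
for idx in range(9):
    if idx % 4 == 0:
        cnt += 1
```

Count numbers divisible by 4 in range(9)
`cnt` takes the values: 0 → 1 → 2 → 3

Answer: 3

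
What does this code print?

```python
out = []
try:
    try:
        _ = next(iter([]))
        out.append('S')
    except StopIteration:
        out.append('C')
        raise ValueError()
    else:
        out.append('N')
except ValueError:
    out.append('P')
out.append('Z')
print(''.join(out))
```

Execution trace: 'C' (inner except StopIteration) → 'P' (outer except ValueError) → 'Z' (after the try/except). Output: CPZ

Answer: CPZ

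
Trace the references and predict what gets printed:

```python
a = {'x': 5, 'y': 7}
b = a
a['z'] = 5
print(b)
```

Key concept: dict aliasing.
Step by step:
`a = {'x': 5, 'y': 7}` → a = {'x': 5, 'y': 7}
`b = a` → b = {'x': 5, 'y': 7} (same object as a)
`a['z'] = 5` → a = {'x': 5, 'y': 7, 'z': 5} (same object as b); b = {'x': 5, 'y': 7, 'z': 5} (same object as a)
`print(b)` → prints {'x': 5, 'y': 7, 'z': 5}

Answer: {'x': 5, 'y': 7, 'z': 5}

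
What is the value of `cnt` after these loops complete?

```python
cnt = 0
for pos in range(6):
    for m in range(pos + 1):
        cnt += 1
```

Triangle: 1 + 2 + ... + 6
`cnt` takes the values: 0 → 1 → 2 → 3 → 4 → 5 → 6 → 7 → 8 → 9 → 10 → 11 → 12 → 13 → 14 → 15 → 16 → 17 → 18 → 19 → 20 → 21

Answer: 21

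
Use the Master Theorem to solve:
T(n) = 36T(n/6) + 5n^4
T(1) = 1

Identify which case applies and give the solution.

a=36, b=6, f(n)=5n^4. log_6(36) = 2. Since c=4 > 2 and the regularity condition holds (36(n/6)^4 = (36/6^4)n^4 with 36/6^4 < 1), Case 3 applies: T(n) = Θ(f(n)) = O(n^4).

Answer: O(n^4) - Case 3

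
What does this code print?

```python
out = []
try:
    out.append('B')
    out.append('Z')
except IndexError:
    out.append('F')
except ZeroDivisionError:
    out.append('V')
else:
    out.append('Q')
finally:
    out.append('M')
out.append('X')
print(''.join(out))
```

Execution trace: 'B' (try body) → 'Z' (try body, no exception) → 'Q' (else) → 'M' (finally) → 'X' (after the try/except). Output: BZQMX

Answer: BZQMX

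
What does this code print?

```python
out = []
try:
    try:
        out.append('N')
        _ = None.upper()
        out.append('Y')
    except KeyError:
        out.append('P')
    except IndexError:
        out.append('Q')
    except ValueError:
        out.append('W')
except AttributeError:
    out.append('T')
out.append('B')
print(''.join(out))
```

Execution trace: 'N' (try body) → 'T' (outer except AttributeError) → 'B' (after the try/except). Output: NTB

Answer: NTB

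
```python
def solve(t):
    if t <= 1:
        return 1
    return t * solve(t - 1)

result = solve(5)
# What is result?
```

solve(5) = 5 * 4 * 3 * 2 * 1 = 120

Answer: 120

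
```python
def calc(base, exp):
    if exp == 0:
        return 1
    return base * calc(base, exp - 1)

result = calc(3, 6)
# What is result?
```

calc(3, 6) = 3 * 3 * 3 * 3 * 3 * 3 = 729

Answer: 729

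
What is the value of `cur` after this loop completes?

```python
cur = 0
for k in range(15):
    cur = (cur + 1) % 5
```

Increment mod 5, 15 times = 0
`cur` takes the values: 0 → 1 → 2 → 3 → 4 → 0 → 1 → 2 → 3 → 4 → 0 → 1 → 2 → 3 → 4 → 0

Answer: 0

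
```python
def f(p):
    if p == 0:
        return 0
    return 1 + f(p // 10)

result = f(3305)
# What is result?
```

Count of digits of 3305: 4

Answer: 4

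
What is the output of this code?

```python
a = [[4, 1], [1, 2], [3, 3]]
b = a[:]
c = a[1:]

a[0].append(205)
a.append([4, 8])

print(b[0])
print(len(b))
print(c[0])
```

Key concept: slice with nested mutation.
Step by step:
`a = [[4, 1], [1, 2], [3, 3]]` → a = [[4, 1], [1, 2], [3, 3]]
`b = a[:]` → b = [[4, 1], [1, 2], [3, 3]]
`c = a[1:]` → c = [[1, 2], [3, 3]]
`a[0].append(205)` → a = [[4, 1, 205], [1, 2], [3, 3]]; b = [[4, 1, 205], [1, 2], [3, 3]]
`a.append([4, 8])` → a = [[4, 1, 205], [1, 2], [3, 3], [4, 8]]
`print(b[0])` → prints [4, 1, 205]
`print(len(b))` → prints 3
`print(c[0])` → prints [1, 2]

Answer:
[4, 1, 205]
3
[1, 2]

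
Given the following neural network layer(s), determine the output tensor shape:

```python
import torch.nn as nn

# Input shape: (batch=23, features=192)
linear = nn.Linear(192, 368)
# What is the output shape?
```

Input: (23, 192) -> Output: (23, 368)

Answer: (23, 368)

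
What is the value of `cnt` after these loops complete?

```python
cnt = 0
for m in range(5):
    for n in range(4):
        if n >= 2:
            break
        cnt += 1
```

Inner breaks at 2, outer runs 5 times
`cnt` takes the values: 0 → 1 → 2 → 3 → 4 → 5 → 6 → 7 → 8 → 9 → 10

Answer: 10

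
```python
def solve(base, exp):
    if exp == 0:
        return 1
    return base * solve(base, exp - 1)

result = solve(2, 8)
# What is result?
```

solve(2, 8) = 2 * 2 * 2 * 2 * 2 * 2 * 2 * 2 = 256

Answer: 256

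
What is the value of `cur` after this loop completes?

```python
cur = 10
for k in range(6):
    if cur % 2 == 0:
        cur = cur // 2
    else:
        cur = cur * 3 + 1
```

Collatz-style transformation from 10
`cur` takes the values: 10 → 5 → 16 → 8 → 4 → 2 → 1

Answer: 1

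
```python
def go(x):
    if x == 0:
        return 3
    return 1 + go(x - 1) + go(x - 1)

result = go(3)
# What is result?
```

go(x) = 1 + 2·go(x-1), go(0)=3. Closed form: (3+1)·2^3 - 1 = 31.

Answer: 31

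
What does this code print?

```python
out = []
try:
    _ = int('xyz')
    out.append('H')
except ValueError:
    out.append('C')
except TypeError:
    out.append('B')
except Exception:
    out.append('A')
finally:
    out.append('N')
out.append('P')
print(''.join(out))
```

Execution trace: 'C' (except ValueError) → 'N' (finally) → 'P' (after the try/except). Output: CNP

Answer: CNP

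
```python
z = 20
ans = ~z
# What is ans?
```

Trace:
`z = 20` → z = 20
`ans = ~z` → ans = -21
So ans = -21

Answer: -21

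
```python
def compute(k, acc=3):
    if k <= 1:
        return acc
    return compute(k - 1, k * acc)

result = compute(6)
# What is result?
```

Accumulator trace (n, acc): (6, 3) -> (5, 18) -> (4, 90) -> (3, 360) -> (2, 1080) -> (1, 2160) -> return 2160

Answer: 2160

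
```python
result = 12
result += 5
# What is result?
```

Trace:
`result = 12` → result = 12
`result += 5` → result = 17
So result = 17

Answer: 17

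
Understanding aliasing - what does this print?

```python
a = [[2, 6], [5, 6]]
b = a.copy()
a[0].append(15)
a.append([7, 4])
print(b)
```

Key concept: shallow copy with nested lists.
Step by step:
`a = [[2, 6], [5, 6]]` → a = [[2, 6], [5, 6]]
`b = a.copy()` → b = [[2, 6], [5, 6]]
`a[0].append(15)` → a = [[2, 6, 15], [5, 6]]; b = [[2, 6, 15], [5, 6]]
`a.append([7, 4])` → a = [[2, 6, 15], [5, 6], [7, 4]]
`print(b)` → prints [[2, 6, 15], [5, 6]]

Answer: [[2, 6, 15], [5, 6]]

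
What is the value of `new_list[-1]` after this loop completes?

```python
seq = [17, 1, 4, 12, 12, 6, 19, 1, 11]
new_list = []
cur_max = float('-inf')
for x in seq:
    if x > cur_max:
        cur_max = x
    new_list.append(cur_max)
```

Running max ends at 19
`new_list` takes the values: [] → [17] → [17, 17] → [17, 17, 17] → [17, 17, 17, 17] → [17, 17, 17, 17, 17] → [17, 17, 17, 17, 17, 17] → [17, 17, 17, 17, 17, 17, 19] → [17, 17, 17, 17, 17, 17, 19, 19] → [17, 17, 17, 17, 17, 17, 19, 19, 19]
So `new_list[-1]` = 19

Answer: 19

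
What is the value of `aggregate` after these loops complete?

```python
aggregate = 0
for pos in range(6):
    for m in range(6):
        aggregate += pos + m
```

Sum of all pos+m for pos,m in 6x6
`aggregate` takes the values: 0 → 1 → 3 → 6 → 10 → 15 → 16 → 18 → 21 → 25 → 30 → 36 → 38 → 41 → 45 → 50 → 56 → 63 → 66 → 70 → 75 → 81 → 88 → 96 → 100 → 105 → 111 → 118 → 126 → 135 → 140 → 146 → 153 → 161 → 170 → 180

Answer: 180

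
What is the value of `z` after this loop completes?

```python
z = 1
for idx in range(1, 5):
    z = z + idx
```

Start at 1, add 1 through 4
`z` takes the values: 1 → 2 → 4 → 7 → 11

Answer: 11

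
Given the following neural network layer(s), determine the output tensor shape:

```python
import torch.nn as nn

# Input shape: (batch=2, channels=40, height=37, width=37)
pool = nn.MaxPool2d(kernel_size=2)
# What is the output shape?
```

Input: (2, 40, 37, 37) -> Output: (2, 40, 18, 18)

Answer: (2, 40, 18, 18)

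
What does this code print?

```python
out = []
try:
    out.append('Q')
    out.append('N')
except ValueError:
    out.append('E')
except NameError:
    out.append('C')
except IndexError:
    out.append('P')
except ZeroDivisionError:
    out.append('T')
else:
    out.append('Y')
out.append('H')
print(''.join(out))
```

Execution trace: 'Q' (try body) → 'N' (try body, no exception) → 'Y' (else) → 'H' (after the try/except). Output: QNYH

Answer: QNYH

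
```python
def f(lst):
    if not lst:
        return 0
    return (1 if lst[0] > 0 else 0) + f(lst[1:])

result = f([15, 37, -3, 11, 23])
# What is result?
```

Count of positive elements in [15, 37, -3, 11, 23] = 4

Answer: 4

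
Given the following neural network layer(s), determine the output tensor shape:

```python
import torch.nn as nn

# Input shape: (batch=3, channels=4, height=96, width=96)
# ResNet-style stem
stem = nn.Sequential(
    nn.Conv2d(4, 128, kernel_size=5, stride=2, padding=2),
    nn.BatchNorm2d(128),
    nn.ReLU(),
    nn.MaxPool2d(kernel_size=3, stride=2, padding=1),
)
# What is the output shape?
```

Input: (3, 4, 96, 96) -> after Conv2d 5x5 stride=2: (3, 128, 48, 48) -> Output: (3, 128, 24, 24)

Answer: (3, 128, 24, 24)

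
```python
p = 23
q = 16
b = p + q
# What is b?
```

Trace:
`p = 23` → p = 23
`q = 16` → q = 16
`b = p + q` → b = 39
So b = 39

Answer: 39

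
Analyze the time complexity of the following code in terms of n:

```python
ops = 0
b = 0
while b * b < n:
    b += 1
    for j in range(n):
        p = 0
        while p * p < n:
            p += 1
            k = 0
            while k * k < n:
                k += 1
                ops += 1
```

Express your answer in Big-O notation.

Each loop level contributes: √n × n × √n × √n. Multiplying the contributions gives O(n^2√n).

Answer: O(n^2√n)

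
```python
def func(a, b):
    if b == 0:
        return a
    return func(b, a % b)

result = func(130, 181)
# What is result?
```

func(130, 181) -> func(181, 130) -> func(130, 51) -> func(51, 28) -> func(28, 23) -> func(23, 5) -> func(5, 3) -> func(3, 2) -> func(2, 1) -> func(1, 0) -> 1

Answer: 1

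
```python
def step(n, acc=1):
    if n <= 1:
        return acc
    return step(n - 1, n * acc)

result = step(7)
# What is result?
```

Accumulator trace (n, acc): (7, 1) -> (6, 7) -> (5, 42) -> (4, 210) -> (3, 840) -> (2, 2520) -> (1, 5040) -> return 5040

Answer: 5040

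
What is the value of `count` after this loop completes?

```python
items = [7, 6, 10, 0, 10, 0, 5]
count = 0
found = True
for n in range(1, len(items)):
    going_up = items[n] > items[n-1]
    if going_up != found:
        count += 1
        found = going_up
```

Count direction changes in [7, 6, 10, 0, 10, 0, 5]
`count` takes the values: 0 → 1 → 2 → 3 → 4 → 5 → 6

Answer: 6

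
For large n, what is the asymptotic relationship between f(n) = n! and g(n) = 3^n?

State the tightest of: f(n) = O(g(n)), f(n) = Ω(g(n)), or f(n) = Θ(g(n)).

n! vs 3^n: f(n) = Ω(g(n)) but not O(g(n)) — n! grows strictly faster than 3^n.

Answer: f(n) = Ω(g(n)) but not O(g(n)) — n! grows strictly faster than 3^n.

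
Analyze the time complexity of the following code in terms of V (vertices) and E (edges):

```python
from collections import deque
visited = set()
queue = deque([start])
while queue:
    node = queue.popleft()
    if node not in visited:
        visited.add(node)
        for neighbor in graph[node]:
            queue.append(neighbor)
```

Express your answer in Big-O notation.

This is Breadth-first search on a graph. Time complexity: O(V + E).

Answer: O(V + E)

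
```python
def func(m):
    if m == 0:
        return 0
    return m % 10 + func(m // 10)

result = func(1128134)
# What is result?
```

Sum of digits of 1128134: 4 + 3 + 1 + 8 + 2 + 1 + 1 = 20

Answer: 20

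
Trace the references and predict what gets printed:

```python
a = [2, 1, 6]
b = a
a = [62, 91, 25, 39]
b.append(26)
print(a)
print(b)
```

Key concept: rebinding vs mutation: a is rebound to a new list, b still points at the original.
Step by step:
`a = [2, 1, 6]` → a = [2, 1, 6]
`b = a` → b = [2, 1, 6] (same object as a)
`a = [62, 91, 25, 39]` → a = [62, 91, 25, 39]
`b.append(26)` → b = [2, 1, 6, 26]
`print(a)` → prints [62, 91, 25, 39]
`print(b)` → prints [2, 1, 6, 26]

Answer:
[62, 91, 25, 39]
[2, 1, 6, 26]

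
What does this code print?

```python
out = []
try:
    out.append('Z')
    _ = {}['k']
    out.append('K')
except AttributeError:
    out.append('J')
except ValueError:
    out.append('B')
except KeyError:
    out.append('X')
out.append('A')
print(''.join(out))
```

Execution trace: 'Z' (try body) → 'X' (except KeyError) → 'A' (after the try/except). Output: ZXA

Answer: ZXA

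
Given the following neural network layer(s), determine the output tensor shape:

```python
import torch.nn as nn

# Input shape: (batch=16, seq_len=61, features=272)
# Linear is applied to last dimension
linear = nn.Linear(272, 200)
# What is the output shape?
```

Input: (16, 61, 272) -> Output: (16, 61, 200)

Answer: (16, 61, 200)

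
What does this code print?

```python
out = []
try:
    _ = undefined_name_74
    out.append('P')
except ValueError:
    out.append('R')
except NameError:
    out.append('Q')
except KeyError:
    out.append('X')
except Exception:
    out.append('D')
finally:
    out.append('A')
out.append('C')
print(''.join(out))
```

Execution trace: 'Q' (except NameError) → 'A' (finally) → 'C' (after the try/except). Output: QAC

Answer: QAC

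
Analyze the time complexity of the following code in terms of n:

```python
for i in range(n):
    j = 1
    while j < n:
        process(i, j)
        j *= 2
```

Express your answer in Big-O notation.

This is Linear outer loop, logarithmic inner loop. Time complexity: O(n log n).

Answer: O(n log n)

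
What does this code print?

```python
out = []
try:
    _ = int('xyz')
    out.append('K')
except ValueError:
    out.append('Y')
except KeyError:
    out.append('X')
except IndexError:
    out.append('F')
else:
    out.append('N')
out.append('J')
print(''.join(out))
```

Execution trace: 'Y' (except ValueError) → 'J' (after the try/except). Output: YJ

Answer: YJ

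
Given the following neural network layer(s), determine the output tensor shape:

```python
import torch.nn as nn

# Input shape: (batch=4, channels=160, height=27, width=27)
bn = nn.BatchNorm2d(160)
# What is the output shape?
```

Input: (4, 160, 27, 27) -> Output: (4, 160, 27, 27)

Answer: (4, 160, 27, 27)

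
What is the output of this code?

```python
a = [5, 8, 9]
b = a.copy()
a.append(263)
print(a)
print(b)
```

Key concept: list.copy() creates independent copy.
Step by step:
`a = [5, 8, 9]` → a = [5, 8, 9]
`b = a.copy()` → b = [5, 8, 9]
`a.append(263)` → a = [5, 8, 9, 263]
`print(a)` → prints [5, 8, 9, 263]
`print(b)` → prints [5, 8, 9]

Answer:
[5, 8, 9, 263]
[5, 8, 9]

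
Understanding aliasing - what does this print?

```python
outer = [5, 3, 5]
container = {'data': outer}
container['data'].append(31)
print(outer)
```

Key concept: dict holds reference to list.
Step by step:
`outer = [5, 3, 5]` → outer = [5, 3, 5]
`container = {'data': outer}` → container = {'data': [5, 3, 5]}
`container['data'].append(31)` → outer = [5, 3, 5, 31]; container = {'data': [5, 3, 5, 31]}
`print(outer)` → prints [5, 3, 5, 31]

Answer: [5, 3, 5, 31]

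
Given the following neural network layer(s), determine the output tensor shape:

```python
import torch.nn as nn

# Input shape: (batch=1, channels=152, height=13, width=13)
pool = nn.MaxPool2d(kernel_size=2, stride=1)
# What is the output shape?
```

Input: (1, 152, 13, 13) -> Output: (1, 152, 12, 12)

Answer: (1, 152, 12, 12)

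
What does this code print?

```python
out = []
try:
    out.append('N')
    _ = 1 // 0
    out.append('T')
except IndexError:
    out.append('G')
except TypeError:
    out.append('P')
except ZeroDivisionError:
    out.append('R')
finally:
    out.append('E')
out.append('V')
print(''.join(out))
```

Execution trace: 'N' (try body) → 'R' (except ZeroDivisionError) → 'E' (finally) → 'V' (after the try/except). Output: NREV

Answer: NREV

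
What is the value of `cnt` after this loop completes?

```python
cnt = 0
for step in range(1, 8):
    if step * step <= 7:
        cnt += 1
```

Count numbers where step² ≤ 7
`cnt` takes the values: 0 → 1 → 2

Answer: 2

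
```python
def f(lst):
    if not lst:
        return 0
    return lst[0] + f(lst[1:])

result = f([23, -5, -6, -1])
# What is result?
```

23 + (-5) + (-6) + (-1) + 0 = 11

Answer: 11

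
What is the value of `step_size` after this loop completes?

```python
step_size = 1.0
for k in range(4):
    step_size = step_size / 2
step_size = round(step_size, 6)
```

Halving LR 4 times: 1 / 2^4
`step_size` takes the values: 1.0 → 0.5 → 0.25 → 0.125 → 0.0625

Answer: 0.0625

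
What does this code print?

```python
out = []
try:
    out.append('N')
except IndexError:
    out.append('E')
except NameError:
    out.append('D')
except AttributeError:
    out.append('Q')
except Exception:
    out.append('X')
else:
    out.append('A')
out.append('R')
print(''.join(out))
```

Execution trace: 'N' (try body, no exception) → 'A' (else) → 'R' (after the try/except). Output: NAR

Answer: NAR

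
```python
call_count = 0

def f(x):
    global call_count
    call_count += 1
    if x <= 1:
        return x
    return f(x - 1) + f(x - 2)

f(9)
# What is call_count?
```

Calls(x) = 1 + Calls(x-1) + Calls(x-2); Calls(0)=Calls(1)=1. For x=9 this gives 109.

Answer: 109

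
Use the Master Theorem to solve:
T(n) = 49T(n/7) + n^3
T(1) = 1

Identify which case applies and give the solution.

a=49, b=7, f(n)=n^3. log_7(49) = 2. Since c=3 > 2 and the regularity condition holds (49(n/7)^3 = (49/7^3)n^3 with 49/7^3 < 1), Case 3 applies: T(n) = Θ(f(n)) = O(n^3).

Answer: O(n^3) - Case 3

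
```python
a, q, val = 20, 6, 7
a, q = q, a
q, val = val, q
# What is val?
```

Trace:
`a, q, val = 20, 6, 7` → a = 20; q = 6; val = 7
`a, q = q, a` → a = 6; q = 20
`q, val = val, q` → q = 7; val = 20
So val = 20

Answer: 20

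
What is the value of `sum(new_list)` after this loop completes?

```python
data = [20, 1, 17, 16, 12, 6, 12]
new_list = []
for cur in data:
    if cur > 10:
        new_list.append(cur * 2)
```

Sum of doubled values > 10
`new_list` takes the values: [] → [40] → [40, 34] → [40, 34, 32] → [40, 34, 32, 24] → [40, 34, 32, 24, 24]
So `sum(new_list)` = 154

Answer: 154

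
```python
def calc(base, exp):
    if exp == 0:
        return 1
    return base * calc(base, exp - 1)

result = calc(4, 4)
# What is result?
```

calc(4, 4) = 4 * 4 * 4 * 4 = 256

Answer: 256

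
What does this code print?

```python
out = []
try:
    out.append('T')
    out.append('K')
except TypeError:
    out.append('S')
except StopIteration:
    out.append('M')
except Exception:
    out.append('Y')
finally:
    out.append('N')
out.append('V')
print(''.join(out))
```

Execution trace: 'T' (try body) → 'K' (try body, no exception) → 'N' (finally) → 'V' (after the try/except). Output: TKNV

Answer: TKNV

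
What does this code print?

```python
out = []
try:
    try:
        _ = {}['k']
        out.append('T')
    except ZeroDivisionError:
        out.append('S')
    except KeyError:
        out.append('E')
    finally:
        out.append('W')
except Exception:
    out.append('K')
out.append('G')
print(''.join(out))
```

Execution trace: 'E' (inner except KeyError) → 'W' (inner finally) → 'G' (after the try/except). Output: EWG

Answer: EWG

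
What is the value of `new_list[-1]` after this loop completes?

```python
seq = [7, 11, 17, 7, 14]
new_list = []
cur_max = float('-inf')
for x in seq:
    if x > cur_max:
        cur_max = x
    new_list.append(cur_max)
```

Running max ends at 17
`new_list` takes the values: [] → [7] → [7, 11] → [7, 11, 17] → [7, 11, 17, 17] → [7, 11, 17, 17, 17]
So `new_list[-1]` = 17

Answer: 17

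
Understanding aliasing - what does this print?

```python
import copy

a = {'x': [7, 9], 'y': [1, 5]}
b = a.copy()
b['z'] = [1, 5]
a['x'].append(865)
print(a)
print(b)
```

Key concept: shallow copy of dict with mutable values.
Step by step:
`a = {'x': [7, 9], 'y': [1, 5]}` → a = {'x': [7, 9], 'y': [1, 5]}
`b = a.copy()` → b = {'x': [7, 9], 'y': [1, 5]}
`b['z'] = [1, 5]` → b = {'x': [7, 9], 'y': [1, 5], 'z': [1, 5]}
`a['x'].append(865)` → a = {'x': [7, 9, 865], 'y': [1, 5]}; b = {'x': [7, 9, 865], 'y': [1, 5], 'z': [1, 5]}
`print(a)` → prints {'x': [7, 9, 865], 'y': [1, 5]}
`print(b)` → prints {'x': [7, 9, 865], 'y': [1, 5], 'z': [1, 5]}

Answer:
{'x': [7, 9, 865], 'y': [1, 5]}
{'x': [7, 9, 865], 'y': [1, 5], 'z': [1, 5]}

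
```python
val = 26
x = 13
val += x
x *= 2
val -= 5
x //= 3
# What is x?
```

Trace:
`val = 26` → val = 26
`x = 13` → x = 13
`val += x` → val = 39
`x *= 2` → x = 26
`val -= 5` → val = 34
`x //= 3` → x = 8
So x = 8

Answer: 8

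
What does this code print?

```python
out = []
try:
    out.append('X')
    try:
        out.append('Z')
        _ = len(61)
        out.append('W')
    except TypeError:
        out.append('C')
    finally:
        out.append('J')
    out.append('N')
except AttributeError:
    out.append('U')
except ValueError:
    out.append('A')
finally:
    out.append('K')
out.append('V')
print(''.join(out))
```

Execution trace: 'X' (try body) → 'Z' (inner try body) → 'C' (inner except TypeError) → 'J' (inner finally) → 'N' (try body, no exception) → 'K' (finally) → 'V' (after the try/except). Output: XZCJNKV

Answer: XZCJNKV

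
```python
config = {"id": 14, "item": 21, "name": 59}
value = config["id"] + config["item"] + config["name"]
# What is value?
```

Trace:
`config = {"id": 14, "item": 21, "name": 59}` → config = {'id': 14, 'item': 21, 'name': 59}
`value = config["id"] + config["item"] + config["name"]` → value = 94
So value = 94

Answer: 94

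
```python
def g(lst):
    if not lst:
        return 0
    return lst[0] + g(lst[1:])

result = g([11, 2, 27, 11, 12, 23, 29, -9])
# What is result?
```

11 + 2 + 27 + 11 + 12 + 23 + 29 + (-9) + 0 = 106

Answer: 106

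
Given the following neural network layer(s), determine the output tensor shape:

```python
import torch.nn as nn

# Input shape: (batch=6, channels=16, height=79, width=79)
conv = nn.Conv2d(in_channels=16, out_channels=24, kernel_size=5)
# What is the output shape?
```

Input: (6, 16, 79, 79) -> Output: (6, 24, 75, 75)

Answer: (6, 24, 75, 75)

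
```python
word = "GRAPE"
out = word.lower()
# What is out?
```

Trace:
`word = "GRAPE"` → word = 'GRAPE'
`out = word.lower()` → out = 'grape'
So out = 'grape'

Answer: 'grape'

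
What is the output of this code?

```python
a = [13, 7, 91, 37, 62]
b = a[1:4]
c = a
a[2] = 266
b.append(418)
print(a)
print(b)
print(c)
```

Key concept: slice vs alias.
Step by step:
`a = [13, 7, 91, 37, 62]` → a = [13, 7, 91, 37, 62]
`b = a[1:4]` → b = [7, 91, 37]
`c = a` → c = [13, 7, 91, 37, 62] (same object as a)
`a[2] = 266` → a = [13, 7, 266, 37, 62] (same object as c); c = [13, 7, 266, 37, 62] (same object as a)
`b.append(418)` → b = [7, 91, 37, 418]
`print(a)` → prints [13, 7, 266, 37, 62]
`print(b)` → prints [7, 91, 37, 418]
`print(c)` → prints [13, 7, 266, 37, 62]

Answer:
[13, 7, 266, 37, 62]
[7, 91, 37, 418]
[13, 7, 266, 37, 62]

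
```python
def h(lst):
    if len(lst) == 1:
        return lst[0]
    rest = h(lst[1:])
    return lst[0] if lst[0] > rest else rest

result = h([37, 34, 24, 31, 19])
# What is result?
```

Recursive max over [37, 34, 24, 31, 19] = 37

Answer: 37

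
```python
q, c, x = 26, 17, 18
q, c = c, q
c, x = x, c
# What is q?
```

Trace:
`q, c, x = 26, 17, 18` → q = 26; c = 17; x = 18
`q, c = c, q` → q = 17; c = 26
`c, x = x, c` → c = 18; x = 26
So q = 17

Answer: 17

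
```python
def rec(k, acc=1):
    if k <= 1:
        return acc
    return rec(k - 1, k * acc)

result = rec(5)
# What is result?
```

Accumulator trace (n, acc): (5, 1) -> (4, 5) -> (3, 20) -> (2, 60) -> (1, 120) -> return 120

Answer: 120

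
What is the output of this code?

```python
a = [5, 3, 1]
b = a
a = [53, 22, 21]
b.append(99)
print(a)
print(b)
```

Key concept: rebinding vs mutation: a is rebound to a new list, b still points at the original.
Step by step:
`a = [5, 3, 1]` → a = [5, 3, 1]
`b = a` → b = [5, 3, 1] (same object as a)
`a = [53, 22, 21]` → a = [53, 22, 21]
`b.append(99)` → b = [5, 3, 1, 99]
`print(a)` → prints [53, 22, 21]
`print(b)` → prints [5, 3, 1, 99]

Answer:
[53, 22, 21]
[5, 3, 1, 99]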